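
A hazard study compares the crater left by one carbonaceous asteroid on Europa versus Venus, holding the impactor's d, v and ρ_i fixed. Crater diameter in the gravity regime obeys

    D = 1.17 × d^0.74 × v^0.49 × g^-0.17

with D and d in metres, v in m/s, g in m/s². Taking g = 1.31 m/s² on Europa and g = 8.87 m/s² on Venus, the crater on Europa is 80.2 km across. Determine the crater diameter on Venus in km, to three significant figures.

All impactor-dependent factors cancel in the ratio, leaving D_Venus/D_Europa = (g_Venus/g_Europa)^-0.17.
(8.87/1.31)^-0.17 = 6.771^-0.17 = 0.7224
D_Venus = 0.7224 × 80.2 km = 57.9 km

D ≈ 57.9 km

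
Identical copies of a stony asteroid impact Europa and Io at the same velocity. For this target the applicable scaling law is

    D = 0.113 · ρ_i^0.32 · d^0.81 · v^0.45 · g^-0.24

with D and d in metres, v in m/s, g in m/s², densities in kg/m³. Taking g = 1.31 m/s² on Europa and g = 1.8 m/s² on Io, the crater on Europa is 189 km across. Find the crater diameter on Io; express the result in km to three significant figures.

D ≈ 175 km

All impactor-dependent factors cancel in the ratio, leaving D_Io/D_Europa = (g_Io/g_Europa)^-0.24.
(1.8/1.31)^-0.24 = 1.374^-0.24 = 0.9266
D_Io = 0.9266 × 189 km = 175 km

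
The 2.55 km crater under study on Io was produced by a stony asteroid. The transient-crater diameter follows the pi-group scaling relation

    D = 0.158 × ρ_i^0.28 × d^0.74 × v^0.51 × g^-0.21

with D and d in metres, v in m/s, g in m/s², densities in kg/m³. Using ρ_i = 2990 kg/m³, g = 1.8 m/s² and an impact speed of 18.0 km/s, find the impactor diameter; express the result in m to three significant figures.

d ≈ 32.4 m

Rearranging for d: d = [D / (0.158 · 2990^0.28 · 18000^0.51 · 1.8^-0.21)]^(1/0.74).
D = 2550 m.
2990^0.28 = 9.401
18000^0.51 = 148.0
1.8^-0.21 = 0.8839
Denominator = 0.158 × 9.401 × 148.0 × 0.8839 = 194.3
D / 194.3 = 2550 / 194.3 = 13.12
d = 13.12^(1/0.74) = 13.12^1.3514 = 32.42 m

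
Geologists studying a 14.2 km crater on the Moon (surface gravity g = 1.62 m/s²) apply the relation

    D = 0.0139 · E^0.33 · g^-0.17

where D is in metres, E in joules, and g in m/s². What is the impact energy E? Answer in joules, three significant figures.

Rearranging: E = [D / (0.0139 · g^-0.17)]^(1/0.33).
D = 14200 m.
g^-0.17 = 1.62^-0.17 = 0.9213
D / (0.0139 × 0.9213) = 14200 / (0.01281) = 1.109 × 10^6
E = (1.109 × 10^6)^3.0303 = 2.079 × 10^18 J

E ≈ 2.08 × 10^18 J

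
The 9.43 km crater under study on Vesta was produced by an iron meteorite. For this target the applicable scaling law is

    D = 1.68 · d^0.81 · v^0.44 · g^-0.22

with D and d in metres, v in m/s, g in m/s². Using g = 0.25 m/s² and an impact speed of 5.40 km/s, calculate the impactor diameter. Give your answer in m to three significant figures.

d ≈ 274 m

Rearranging for d: d = [D / (1.68 · 5400^0.44 · 0.25^-0.22)]^(1/0.81).
D = 9430 m.
5400^0.44 = 43.88
0.25^-0.22 = 1.357
Denominator = 1.68 × 43.88 × 1.357 = 100.0
D / 100.0 = 9430 / 100.0 = 94.30
d = 94.30^(1/0.81) = 94.30^1.2346 = 274.0 m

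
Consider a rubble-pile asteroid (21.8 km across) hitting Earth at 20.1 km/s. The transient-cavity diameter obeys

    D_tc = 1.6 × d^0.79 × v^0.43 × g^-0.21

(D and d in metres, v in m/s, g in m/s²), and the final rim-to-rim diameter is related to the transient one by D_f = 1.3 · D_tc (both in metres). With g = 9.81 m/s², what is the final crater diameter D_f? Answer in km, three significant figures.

D_f ≈ 244 km

In SI: d = 21800 m, v = 20100 m/s.
d^0.79 = 21800^0.79 = 2675
v^0.43 = 20100^0.43 = 70.86
g^-0.21 = 9.81^-0.21 = 0.6191
D_tc = 1.6 × 2675 × 70.86 × 0.6191 = 1.878 × 10^5 m
D_f = 1.3 × 1.878 × 10^5 = 2.441 × 10^5 m
     = 244.1 km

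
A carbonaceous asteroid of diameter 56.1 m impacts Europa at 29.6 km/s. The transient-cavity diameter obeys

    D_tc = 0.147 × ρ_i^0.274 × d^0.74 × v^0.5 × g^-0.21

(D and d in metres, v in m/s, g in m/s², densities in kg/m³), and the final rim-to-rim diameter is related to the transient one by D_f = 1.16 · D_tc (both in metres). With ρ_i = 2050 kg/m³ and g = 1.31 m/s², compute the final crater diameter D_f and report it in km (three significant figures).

v = 29600 m/s.
ρ_i^0.274 = 2050^0.274 = 8.080
d^0.74 = 56.1^0.74 = 19.69
v^0.5 = 29600^0.5 = 172.0
g^-0.21 = 1.31^-0.21 = 0.9449
D_tc = 0.147 × 8.080 × 19.69 × 172.0 × 0.9449 = 3801 m
D_f = 1.16 × 3801 = 4409 m
     = 4.409 km

D_f ≈ 4.41 km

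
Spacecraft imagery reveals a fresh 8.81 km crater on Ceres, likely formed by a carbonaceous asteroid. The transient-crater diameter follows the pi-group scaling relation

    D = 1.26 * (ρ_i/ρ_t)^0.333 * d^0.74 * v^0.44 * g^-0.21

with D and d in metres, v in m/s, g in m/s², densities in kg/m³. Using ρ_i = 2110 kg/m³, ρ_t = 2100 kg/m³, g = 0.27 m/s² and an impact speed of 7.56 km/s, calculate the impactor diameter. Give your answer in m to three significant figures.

d ≈ 533 m

Rearranging for d: d = [D / (1.26 · (2110/2100)^0.333 · 7560^0.44 · 0.27^-0.21)]^(1/0.74).
D = 8810 m.
(2110/2100)^0.333 = 1.002
7560^0.44 = 50.88
0.27^-0.21 = 1.316
Denominator = 1.26 × 1.002 × 50.88 × 1.316 = 84.54
D / 84.54 = 8810 / 84.54 = 104.2
d = 104.2^(1/0.74) = 104.2^1.3514 = 533.3 m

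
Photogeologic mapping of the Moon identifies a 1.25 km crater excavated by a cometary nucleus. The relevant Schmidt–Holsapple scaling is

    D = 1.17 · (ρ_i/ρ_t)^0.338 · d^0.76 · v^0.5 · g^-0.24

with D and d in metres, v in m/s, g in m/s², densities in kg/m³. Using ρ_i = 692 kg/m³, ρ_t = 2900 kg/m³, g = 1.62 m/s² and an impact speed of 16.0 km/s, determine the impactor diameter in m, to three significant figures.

Rearranging for d: d = [D / (1.17 · (692/2900)^0.338 · 16000^0.5 · 1.62^-0.24)]^(1/0.76).
D = 1250 m.
(692/2900)^0.338 = 0.6161
16000^0.5 = 126.5
1.62^-0.24 = 0.8907
Denominator = 1.17 × 0.6161 × 126.5 × 0.8907 = 81.22
D / 81.22 = 1250 / 81.22 = 15.39
d = 15.39^(1/0.76) = 15.39^1.3158 = 36.49 m

d ≈ 36.5 m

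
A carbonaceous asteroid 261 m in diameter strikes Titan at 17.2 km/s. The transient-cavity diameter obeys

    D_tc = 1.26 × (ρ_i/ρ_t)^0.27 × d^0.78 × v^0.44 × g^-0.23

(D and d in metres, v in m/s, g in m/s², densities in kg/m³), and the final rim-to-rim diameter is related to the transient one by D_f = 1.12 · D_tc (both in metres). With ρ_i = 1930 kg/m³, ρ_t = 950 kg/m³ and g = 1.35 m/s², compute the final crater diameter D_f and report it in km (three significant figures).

D_f ≈ 8.94 km

v = 17200 m/s.
(ρ_i/ρ_t)^0.27 = (1930/950)^0.27 = 1.211
d^0.78 = 261^0.78 = 76.73
v^0.44 = 17200^0.44 = 73.05
g^-0.23 = 1.35^-0.23 = 0.9333
D_tc = 1.26 × 1.211 × 76.73 × 73.05 × 0.9333 = 7982 m
D_f = 1.12 × 7982 = 8940 m
     = 8.940 km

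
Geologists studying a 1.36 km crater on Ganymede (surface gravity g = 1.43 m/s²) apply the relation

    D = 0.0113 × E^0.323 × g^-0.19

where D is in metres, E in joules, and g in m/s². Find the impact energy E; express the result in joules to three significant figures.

Rearranging: E = [D / (0.0113 · g^-0.19)]^(1/0.323).
D = 1360 m.
g^-0.19 = 1.43^-0.19 = 0.9343
D / (0.0113 × 0.9343) = 1360 / (0.01056) = 1.288 × 10^5
E = (1.288 × 10^5)^3.096 = 6.611 × 10^15 J

E ≈ 6.61 × 10^15 J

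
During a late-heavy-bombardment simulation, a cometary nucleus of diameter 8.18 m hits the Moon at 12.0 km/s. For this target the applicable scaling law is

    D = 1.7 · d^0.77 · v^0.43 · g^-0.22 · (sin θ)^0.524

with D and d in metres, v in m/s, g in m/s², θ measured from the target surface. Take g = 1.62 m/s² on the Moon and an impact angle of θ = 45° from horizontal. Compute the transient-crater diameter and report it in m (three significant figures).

In SI units: v = 12000 m/s.
d^0.77 = 8.18^0.77 = 5.045
v^0.43 = 12000^0.43 = 56.76
g^-0.22 = 1.62^-0.22 = 0.8993
(sin 45°)^0.524 = 0.7071^0.524 = 0.8339
D = 1.7 × 5.045 × 56.76 × 0.8993 × 0.8339 = 365.1 m

D ≈ 365 m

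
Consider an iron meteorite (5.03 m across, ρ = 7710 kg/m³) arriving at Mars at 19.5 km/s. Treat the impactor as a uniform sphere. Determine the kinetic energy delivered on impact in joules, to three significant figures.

v = 19500 m/s.
Mass m = (π/6) ρ d³ = (π/6) × 7710 × (5.03)³ = 5.138 × 10^5 kg
E = ½ m v² = 0.5 × 5.138 × 10^5 × (19500)² = 9.769 × 10^13 J

E ≈ 9.77 × 10^13 J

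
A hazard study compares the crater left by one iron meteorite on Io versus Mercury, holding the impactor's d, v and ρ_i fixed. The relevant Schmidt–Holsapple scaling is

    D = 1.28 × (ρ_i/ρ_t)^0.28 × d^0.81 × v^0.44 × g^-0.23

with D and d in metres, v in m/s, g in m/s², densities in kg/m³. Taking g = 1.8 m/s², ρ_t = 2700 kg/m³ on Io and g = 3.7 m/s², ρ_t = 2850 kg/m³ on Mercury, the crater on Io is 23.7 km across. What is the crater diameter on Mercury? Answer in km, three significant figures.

D ≈ 19.8 km

The impactor-only factors (d, v, ρ_i) cancel in the ratio, leaving D_Mercury/D_Io = (g_Mercury/g_Io)^-0.23 · (ρ_t,Io/ρ_t,Mercury)^0.28.
(3.7/1.8)^-0.23 = 2.056^-0.23 = 0.8472
(2700/2850)^0.28 = 0.9474^0.28 = 0.9850
Ratio = 0.8472 × 0.9850 = 0.8345
D_Mercury = 0.8345 × 23.7 km = 19.8 km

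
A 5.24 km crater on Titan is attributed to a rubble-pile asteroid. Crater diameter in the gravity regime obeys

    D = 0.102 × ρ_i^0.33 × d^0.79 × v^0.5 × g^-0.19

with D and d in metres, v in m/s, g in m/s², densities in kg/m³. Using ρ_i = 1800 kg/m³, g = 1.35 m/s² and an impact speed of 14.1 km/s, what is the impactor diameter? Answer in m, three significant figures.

d ≈ 102 m

Rearranging for d: d = [D / (0.102 · 1800^0.33 · 14100^0.5 · 1.35^-0.19)]^(1/0.79).
D = 5240 m.
1800^0.33 = 11.86
14100^0.5 = 118.7
1.35^-0.19 = 0.9446
Denominator = 0.102 × 11.86 × 118.7 × 0.9446 = 135.6
D / 135.6 = 5240 / 135.6 = 38.64
d = 38.64^(1/0.79) = 38.64^1.2658 = 102.1 m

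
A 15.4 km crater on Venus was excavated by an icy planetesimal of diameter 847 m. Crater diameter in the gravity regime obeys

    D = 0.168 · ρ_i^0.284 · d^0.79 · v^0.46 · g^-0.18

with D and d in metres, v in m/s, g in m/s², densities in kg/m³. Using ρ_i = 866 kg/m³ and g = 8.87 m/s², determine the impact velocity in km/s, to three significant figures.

v ≈ 20.7 km/s

Rearranging for v: v = [D / (0.168 · 866^0.284 · 847^0.79 · 8.87^-0.18)]^(1/0.46).
D = 15400 m.
866^0.284 = 6.827
847^0.79 = 205.6
8.87^-0.18 = 0.6751
Denominator = 0.168 × 6.827 × 205.6 × 0.6751 = 159.2
D / 159.2 = 15400 / 159.2 = 96.73
v = 96.73^(1/0.46) = 96.73^2.1739 = 20721 m/s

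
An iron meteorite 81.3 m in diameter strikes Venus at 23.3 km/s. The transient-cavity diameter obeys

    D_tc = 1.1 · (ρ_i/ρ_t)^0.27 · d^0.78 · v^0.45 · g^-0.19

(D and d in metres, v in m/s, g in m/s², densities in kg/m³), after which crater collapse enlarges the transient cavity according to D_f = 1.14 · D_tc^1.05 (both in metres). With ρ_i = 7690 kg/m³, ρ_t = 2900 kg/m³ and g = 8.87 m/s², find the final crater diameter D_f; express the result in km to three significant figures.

v = 23300 m/s.
(ρ_i/ρ_t)^0.27 = (7690/2900)^0.27 = 1.301
d^0.78 = 81.3^0.78 = 30.89
v^0.45 = 23300^0.45 = 92.32
g^-0.19 = 8.87^-0.19 = 0.6605
D_tc = 1.1 × 1.301 × 30.89 × 92.32 × 0.6605 = 2696 m
D_f = 1.14 × (2696)^1.05 = 4562 m
     = 4.562 km

D_f ≈ 4.56 km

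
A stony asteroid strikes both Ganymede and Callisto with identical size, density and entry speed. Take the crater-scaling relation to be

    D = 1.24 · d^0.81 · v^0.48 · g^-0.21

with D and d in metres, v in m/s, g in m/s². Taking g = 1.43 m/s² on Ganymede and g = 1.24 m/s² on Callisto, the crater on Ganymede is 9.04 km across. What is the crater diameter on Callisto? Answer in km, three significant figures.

All impactor-dependent factors cancel in the ratio, leaving D_Callisto/D_Ganymede = (g_Callisto/g_Ganymede)^-0.21.
(1.24/1.43)^-0.21 = 0.8671^-0.21 = 1.030
D_Callisto = 1.030 × 9.04 km = 9.31 km

D ≈ 9.31 km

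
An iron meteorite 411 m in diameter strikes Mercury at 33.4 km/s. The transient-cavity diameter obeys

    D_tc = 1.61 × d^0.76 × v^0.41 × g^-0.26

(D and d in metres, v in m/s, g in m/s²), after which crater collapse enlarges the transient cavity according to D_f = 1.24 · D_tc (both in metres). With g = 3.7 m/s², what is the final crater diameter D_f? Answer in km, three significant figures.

v = 33400 m/s.
d^0.76 = 411^0.76 = 96.94
v^0.41 = 33400^0.41 = 71.57
g^-0.26 = 3.7^-0.26 = 0.7117
D_tc = 1.61 × 96.94 × 71.57 × 0.7117 = 7950 m
D_f = 1.24 × 7950 = 9858 m
     = 9.858 km

D_f ≈ 9.86 km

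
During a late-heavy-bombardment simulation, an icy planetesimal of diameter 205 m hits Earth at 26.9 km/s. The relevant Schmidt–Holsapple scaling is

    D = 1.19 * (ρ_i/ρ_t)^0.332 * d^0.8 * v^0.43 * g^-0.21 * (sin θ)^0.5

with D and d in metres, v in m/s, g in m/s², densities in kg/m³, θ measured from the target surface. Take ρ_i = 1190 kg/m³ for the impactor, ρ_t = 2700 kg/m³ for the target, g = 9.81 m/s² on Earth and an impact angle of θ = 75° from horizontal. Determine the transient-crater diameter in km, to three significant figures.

In SI units: v = 26900 m/s.
(ρ_i/ρ_t)^0.332 = (1190/2700)^0.332 = 0.7618
d^0.8 = 205^0.8 = 70.70
v^0.43 = 26900^0.43 = 80.31
g^-0.21 = 9.81^-0.21 = 0.6191
(sin 75°)^0.5 = 0.9659^0.5 = 0.9828
D = 1.19 × 0.7618 × 70.70 × 80.31 × 0.6191 × 0.9828 = 3132 m
   = 3.132 km

D ≈ 3.13 km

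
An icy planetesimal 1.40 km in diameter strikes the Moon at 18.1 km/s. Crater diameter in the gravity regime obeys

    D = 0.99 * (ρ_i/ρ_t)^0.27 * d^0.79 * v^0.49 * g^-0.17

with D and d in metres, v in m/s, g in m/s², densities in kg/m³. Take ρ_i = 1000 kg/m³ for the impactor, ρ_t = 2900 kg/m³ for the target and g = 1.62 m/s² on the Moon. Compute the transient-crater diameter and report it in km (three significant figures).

D ≈ 25.5 km

In SI units: d = 1400 m, v = 18100 m/s.
(ρ_i/ρ_t)^0.27 = (1000/2900)^0.27 = 0.7502
d^0.79 = 1400^0.79 = 305.8
v^0.49 = 18100^0.49 = 122.0
g^-0.17 = 1.62^-0.17 = 0.9213
D = 0.99 × 0.7502 × 305.8 × 122.0 × 0.9213 = 25528 m
   = 25.53 km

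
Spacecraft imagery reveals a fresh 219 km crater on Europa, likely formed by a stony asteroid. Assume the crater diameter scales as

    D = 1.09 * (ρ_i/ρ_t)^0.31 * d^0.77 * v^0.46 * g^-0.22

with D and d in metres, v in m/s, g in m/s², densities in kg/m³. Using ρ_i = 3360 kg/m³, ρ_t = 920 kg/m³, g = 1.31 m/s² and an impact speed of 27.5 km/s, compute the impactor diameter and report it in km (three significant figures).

Rearranging for d: d = [D / (1.09 · (3360/920)^0.31 · 27500^0.46 · 1.31^-0.22)]^(1/0.77).
D = 219000 m.
(3360/920)^0.31 = 1.494
27500^0.46 = 110.2
1.31^-0.22 = 0.9423
Denominator = 1.09 × 1.494 × 110.2 × 0.9423 = 169.1
D / 169.1 = 219000 / 169.1 = 1295
d = 1295^(1/0.77) = 1295^1.2987 = 11013 m

d ≈ 11.0 km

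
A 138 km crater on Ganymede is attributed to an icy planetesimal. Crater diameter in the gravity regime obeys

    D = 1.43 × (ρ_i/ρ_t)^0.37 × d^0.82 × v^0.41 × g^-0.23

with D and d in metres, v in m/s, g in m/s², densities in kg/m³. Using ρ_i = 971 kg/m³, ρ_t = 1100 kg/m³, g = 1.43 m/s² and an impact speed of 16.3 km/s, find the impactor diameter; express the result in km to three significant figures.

Rearranging for d: d = [D / (1.43 · (971/1100)^0.37 · 16300^0.41 · 1.43^-0.23)]^(1/0.82).
D = 138000 m.
(971/1100)^0.37 = 0.9549
16300^0.41 = 53.33
1.43^-0.23 = 0.9210
Denominator = 1.43 × 0.9549 × 53.33 × 0.9210 = 67.07
D / 67.07 = 138000 / 67.07 = 2058
d = 2058^(1/0.82) = 2058^1.2195 = 10984 m

d ≈ 11.0 km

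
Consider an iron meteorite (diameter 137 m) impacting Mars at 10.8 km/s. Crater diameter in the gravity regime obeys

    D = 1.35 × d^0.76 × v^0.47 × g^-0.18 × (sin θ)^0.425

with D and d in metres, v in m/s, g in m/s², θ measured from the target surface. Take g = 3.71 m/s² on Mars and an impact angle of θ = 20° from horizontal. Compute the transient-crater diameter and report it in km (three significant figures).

D ≈ 2.24 km

In SI units: v = 10800 m/s.
d^0.76 = 137^0.76 = 42.06
v^0.47 = 10800^0.47 = 78.65
g^-0.18 = 3.71^-0.18 = 0.7898
(sin 20°)^0.425 = 0.3420^0.425 = 0.6338
D = 1.35 × 42.06 × 78.65 × 0.7898 × 0.6338 = 2235 m
   = 2.235 km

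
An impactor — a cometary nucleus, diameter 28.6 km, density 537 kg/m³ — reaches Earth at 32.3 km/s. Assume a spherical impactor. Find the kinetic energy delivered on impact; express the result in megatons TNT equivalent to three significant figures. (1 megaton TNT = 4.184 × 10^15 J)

d = 28600 m; v = 32300 m/s.
Mass m = (π/6) ρ d³ = (π/6) × 537 × (28600)³ = 6.578 × 10^15 kg
E = ½ m v² = 0.5 × 6.578 × 10^15 × (32300)² = 3.431 × 10^24 J
   = 3.431 × 10^24 / 4.184×10^15 = 8.200 × 10^8 Mt

E ≈ 8.20 × 10^8 Mt TNT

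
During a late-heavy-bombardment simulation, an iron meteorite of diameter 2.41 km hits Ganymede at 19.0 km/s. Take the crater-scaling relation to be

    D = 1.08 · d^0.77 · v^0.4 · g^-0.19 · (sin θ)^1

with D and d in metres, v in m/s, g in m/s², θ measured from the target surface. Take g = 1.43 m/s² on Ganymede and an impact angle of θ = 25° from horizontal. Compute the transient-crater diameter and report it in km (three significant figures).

In SI units: d = 2410 m, v = 19000 m/s.
d^0.77 = 2410^0.77 = 401.9
v^0.4 = 19000^0.4 = 51.46
g^-0.19 = 1.43^-0.19 = 0.9343
(sin 25°)^1 = 0.4226^1 = 0.4226
D = 1.08 × 401.9 × 51.46 × 0.9343 × 0.4226 = 8819 m
   = 8.819 km

D ≈ 8.82 km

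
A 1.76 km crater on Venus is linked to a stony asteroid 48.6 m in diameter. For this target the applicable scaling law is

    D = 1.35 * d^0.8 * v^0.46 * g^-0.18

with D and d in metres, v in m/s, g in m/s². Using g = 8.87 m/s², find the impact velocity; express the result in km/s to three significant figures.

Rearranging for v: v = [D / (1.35 · 48.6^0.8 · 8.87^-0.18)]^(1/0.46).
D = 1760 m.
48.6^0.8 = 22.35
8.87^-0.18 = 0.6751
Denominator = 1.35 × 22.35 × 0.6751 = 20.37
D / 20.37 = 1760 / 20.37 = 86.40
v = 86.40^(1/0.46) = 86.40^2.1739 = 16210 m/s

v ≈ 16.2 km/s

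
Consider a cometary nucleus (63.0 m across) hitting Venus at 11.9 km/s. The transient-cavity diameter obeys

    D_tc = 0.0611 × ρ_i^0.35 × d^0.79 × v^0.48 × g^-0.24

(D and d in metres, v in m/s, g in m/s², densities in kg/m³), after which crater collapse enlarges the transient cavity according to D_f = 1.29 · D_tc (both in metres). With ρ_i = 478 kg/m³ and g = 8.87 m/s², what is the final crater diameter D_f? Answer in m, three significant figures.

D_f ≈ 965 m

v = 11900 m/s.
ρ_i^0.35 = 478^0.35 = 8.666
d^0.79 = 63^0.79 = 26.39
v^0.48 = 11900^0.48 = 90.42
g^-0.24 = 8.87^-0.24 = 0.5922
D_tc = 0.0611 × 8.666 × 26.39 × 90.42 × 0.5922 = 748.2 m
D_f = 1.29 × 748.2 = 965.2 m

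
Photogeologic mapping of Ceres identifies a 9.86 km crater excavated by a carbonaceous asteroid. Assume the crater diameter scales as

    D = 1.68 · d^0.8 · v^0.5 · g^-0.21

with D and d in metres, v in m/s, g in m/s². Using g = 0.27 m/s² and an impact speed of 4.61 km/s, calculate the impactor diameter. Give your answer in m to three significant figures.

Rearranging for d: d = [D / (1.68 · 4610^0.5 · 0.27^-0.21)]^(1/0.8).
D = 9860 m.
4610^0.5 = 67.90
0.27^-0.21 = 1.316
Denominator = 1.68 × 67.90 × 1.316 = 150.1
D / 150.1 = 9860 / 150.1 = 65.69
d = 65.69^(1/0.8) = 65.69^1.25 = 187.0 m

d ≈ 187 m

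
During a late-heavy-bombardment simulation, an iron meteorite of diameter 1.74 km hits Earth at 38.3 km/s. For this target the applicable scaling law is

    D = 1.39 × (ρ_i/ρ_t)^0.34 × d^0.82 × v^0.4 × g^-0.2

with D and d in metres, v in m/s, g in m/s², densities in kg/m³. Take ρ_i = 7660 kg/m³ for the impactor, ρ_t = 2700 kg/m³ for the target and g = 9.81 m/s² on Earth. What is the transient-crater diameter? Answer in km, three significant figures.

D ≈ 38.8 km

In SI units: d = 1740 m, v = 38300 m/s.
(ρ_i/ρ_t)^0.34 = (7660/2700)^0.34 = 1.426
d^0.82 = 1740^0.82 = 454.2
v^0.4 = 38300^0.4 = 68.12
g^-0.2 = 9.81^-0.2 = 0.6334
D = 1.39 × 1.426 × 454.2 × 68.12 × 0.6334 = 38845 m
   = 38.84 km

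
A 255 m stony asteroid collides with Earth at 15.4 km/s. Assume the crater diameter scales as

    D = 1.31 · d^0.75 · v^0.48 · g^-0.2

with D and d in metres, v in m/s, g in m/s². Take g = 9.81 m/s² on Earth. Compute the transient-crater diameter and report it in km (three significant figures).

In SI units: v = 15400 m/s.
d^0.75 = 255^0.75 = 63.81
v^0.48 = 15400^0.48 = 102.3
g^-0.2 = 9.81^-0.2 = 0.6334
D = 1.31 × 63.81 × 102.3 × 0.6334 = 5416 m
   = 5.416 km

D ≈ 5.42 km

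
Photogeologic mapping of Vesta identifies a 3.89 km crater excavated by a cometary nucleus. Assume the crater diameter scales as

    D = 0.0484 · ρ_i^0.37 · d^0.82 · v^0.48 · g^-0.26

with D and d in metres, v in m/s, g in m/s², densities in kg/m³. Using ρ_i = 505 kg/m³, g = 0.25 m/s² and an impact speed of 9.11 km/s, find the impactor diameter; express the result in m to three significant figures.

Rearranging for d: d = [D / (0.0484 · 505^0.37 · 9110^0.48 · 0.25^-0.26)]^(1/0.82).
D = 3890 m.
505^0.37 = 10.01
9110^0.48 = 79.54
0.25^-0.26 = 1.434
Denominator = 0.0484 × 10.01 × 79.54 × 1.434 = 55.26
D / 55.26 = 3890 / 55.26 = 70.39
d = 70.39^(1/0.82) = 70.39^1.2195 = 179.1 m

d ≈ 179 m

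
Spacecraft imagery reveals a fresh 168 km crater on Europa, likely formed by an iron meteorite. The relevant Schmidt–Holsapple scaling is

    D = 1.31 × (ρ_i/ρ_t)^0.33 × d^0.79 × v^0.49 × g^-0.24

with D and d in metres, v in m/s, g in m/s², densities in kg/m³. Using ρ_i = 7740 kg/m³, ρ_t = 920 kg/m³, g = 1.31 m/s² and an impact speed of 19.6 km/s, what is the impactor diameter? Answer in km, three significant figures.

d ≈ 2.84 km

Rearranging for d: d = [D / (1.31 · (7740/920)^0.33 · 19600^0.49 · 1.31^-0.24)]^(1/0.79).
D = 168000 m.
(7740/920)^0.33 = 2.019
19600^0.49 = 126.8
1.31^-0.24 = 0.9372
Denominator = 1.31 × 2.019 × 126.8 × 0.9372 = 314.3
D / 314.3 = 168000 / 314.3 = 534.5
d = 534.5^(1/0.79) = 534.5^1.2658 = 2838 m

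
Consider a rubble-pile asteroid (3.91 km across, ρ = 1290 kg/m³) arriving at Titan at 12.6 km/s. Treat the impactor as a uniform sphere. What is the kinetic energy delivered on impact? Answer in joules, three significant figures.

d = 3910 m; v = 12600 m/s.
Mass m = (π/6) ρ d³ = (π/6) × 1290 × (3910)³ = 4.038 × 10^13 kg
E = ½ m v² = 0.5 × 4.038 × 10^13 × (12600)² = 3.205 × 10^21 J

E ≈ 3.21 × 10^21 J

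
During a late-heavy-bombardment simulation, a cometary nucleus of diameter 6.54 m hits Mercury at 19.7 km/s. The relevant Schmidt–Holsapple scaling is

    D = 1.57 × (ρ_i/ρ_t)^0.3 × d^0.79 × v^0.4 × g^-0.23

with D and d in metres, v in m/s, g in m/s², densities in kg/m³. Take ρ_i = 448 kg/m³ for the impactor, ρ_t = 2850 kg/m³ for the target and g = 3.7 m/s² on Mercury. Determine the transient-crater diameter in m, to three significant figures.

D ≈ 154 m

In SI units: v = 19700 m/s.
(ρ_i/ρ_t)^0.3 = (448/2850)^0.3 = 0.5740
d^0.79 = 6.54^0.79 = 4.409
v^0.4 = 19700^0.4 = 52.21
g^-0.23 = 3.7^-0.23 = 0.7401
D = 1.57 × 0.5740 × 4.409 × 52.21 × 0.7401 = 153.5 m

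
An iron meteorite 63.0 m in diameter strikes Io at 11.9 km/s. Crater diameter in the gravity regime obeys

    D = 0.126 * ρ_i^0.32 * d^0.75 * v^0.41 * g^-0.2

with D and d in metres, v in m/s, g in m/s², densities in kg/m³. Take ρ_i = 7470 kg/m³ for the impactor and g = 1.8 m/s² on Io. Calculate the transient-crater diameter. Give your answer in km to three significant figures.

In SI units: v = 11900 m/s.
ρ_i^0.32 = 7470^0.32 = 17.36
d^0.75 = 63^0.75 = 22.36
v^0.41 = 11900^0.41 = 46.88
g^-0.2 = 1.8^-0.2 = 0.8891
D = 0.126 × 17.36 × 22.36 × 46.88 × 0.8891 = 2039 m
   = 2.039 km

D ≈ 2.04 km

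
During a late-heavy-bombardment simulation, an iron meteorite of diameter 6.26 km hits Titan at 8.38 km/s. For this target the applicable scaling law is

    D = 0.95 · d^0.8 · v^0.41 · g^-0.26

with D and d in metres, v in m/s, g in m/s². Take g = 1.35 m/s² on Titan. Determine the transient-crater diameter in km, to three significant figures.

In SI units: d = 6260 m, v = 8380 m/s.
d^0.8 = 6260^0.8 = 1090
v^0.41 = 8380^0.41 = 40.60
g^-0.26 = 1.35^-0.26 = 0.9249
D = 0.95 × 1090 × 40.60 × 0.9249 = 38884 m
   = 38.88 km

D ≈ 38.9 km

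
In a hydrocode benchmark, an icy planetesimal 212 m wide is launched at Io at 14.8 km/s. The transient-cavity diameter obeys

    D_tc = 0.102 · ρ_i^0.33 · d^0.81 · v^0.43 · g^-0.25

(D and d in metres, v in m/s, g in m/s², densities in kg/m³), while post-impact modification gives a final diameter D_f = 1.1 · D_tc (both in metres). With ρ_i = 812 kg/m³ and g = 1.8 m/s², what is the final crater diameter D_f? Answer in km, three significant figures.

D_f ≈ 4.21 km

v = 14800 m/s.
ρ_i^0.33 = 812^0.33 = 9.123
d^0.81 = 212^0.81 = 76.62
v^0.43 = 14800^0.43 = 62.12
g^-0.25 = 1.8^-0.25 = 0.8633
D_tc = 0.102 × 9.123 × 76.62 × 62.12 × 0.8633 = 3824 m
D_f = 1.1 × 3824 = 4206 m
     = 4.206 km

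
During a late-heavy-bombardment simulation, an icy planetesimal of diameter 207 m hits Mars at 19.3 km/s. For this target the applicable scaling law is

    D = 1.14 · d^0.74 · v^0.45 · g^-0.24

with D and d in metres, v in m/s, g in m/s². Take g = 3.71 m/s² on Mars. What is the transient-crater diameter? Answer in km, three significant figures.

D ≈ 3.65 km

In SI units: v = 19300 m/s.
d^0.74 = 207^0.74 = 51.74
v^0.45 = 19300^0.45 = 84.82
g^-0.24 = 3.71^-0.24 = 0.7300
D = 1.14 × 51.74 × 84.82 × 0.7300 = 3652 m
   = 3.652 km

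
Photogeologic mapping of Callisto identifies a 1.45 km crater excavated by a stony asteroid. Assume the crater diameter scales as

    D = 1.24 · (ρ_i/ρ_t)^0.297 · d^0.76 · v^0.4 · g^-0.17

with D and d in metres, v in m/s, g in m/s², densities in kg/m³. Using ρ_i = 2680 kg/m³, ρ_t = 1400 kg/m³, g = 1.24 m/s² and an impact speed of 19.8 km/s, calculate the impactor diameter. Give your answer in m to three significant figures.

d ≈ 48.5 m

Rearranging for d: d = [D / (1.24 · (2680/1400)^0.297 · 19800^0.4 · 1.24^-0.17)]^(1/0.76).
D = 1450 m.
(2680/1400)^0.297 = 1.213
19800^0.4 = 52.32
1.24^-0.17 = 0.9641
Denominator = 1.24 × 1.213 × 52.32 × 0.9641 = 75.87
D / 75.87 = 1450 / 75.87 = 19.11
d = 19.11^(1/0.76) = 19.11^1.3158 = 48.52 m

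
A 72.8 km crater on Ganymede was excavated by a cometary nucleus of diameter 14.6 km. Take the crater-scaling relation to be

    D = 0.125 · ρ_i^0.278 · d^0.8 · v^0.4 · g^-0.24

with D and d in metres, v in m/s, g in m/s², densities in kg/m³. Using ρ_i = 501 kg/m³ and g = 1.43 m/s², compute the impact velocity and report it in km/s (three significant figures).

v ≈ 20.0 km/s

Rearranging for v: v = [D / (0.125 · 501^0.278 · 14600^0.8 · 1.43^-0.24)]^(1/0.4).
D = 72800 m.
501^0.278 = 5.631
14600^0.8 = 2145
1.43^-0.24 = 0.9177
Denominator = 0.125 × 5.631 × 2145 × 0.9177 = 1386
D / 1386 = 72800 / 1386 = 52.53
v = 52.53^(1/0.4) = 52.53^2.5 = 19999 m/s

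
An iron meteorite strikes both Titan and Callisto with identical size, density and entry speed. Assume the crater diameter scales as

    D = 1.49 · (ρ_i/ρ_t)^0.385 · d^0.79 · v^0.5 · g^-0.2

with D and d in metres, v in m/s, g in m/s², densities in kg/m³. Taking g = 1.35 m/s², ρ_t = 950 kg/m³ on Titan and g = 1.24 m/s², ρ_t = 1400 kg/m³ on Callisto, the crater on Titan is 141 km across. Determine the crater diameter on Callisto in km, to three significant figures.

The impactor-only factors (d, v, ρ_i) cancel in the ratio, leaving D_Callisto/D_Titan = (g_Callisto/g_Titan)^-0.2 · (ρ_t,Titan/ρ_t,Callisto)^0.385.
(1.24/1.35)^-0.2 = 0.9185^-0.2 = 1.017
(950/1400)^0.385 = 0.6786^0.385 = 0.8613
Ratio = 1.017 × 0.8613 = 0.8759
D_Callisto = 0.8759 × 141 km = 124 km

D ≈ 124 km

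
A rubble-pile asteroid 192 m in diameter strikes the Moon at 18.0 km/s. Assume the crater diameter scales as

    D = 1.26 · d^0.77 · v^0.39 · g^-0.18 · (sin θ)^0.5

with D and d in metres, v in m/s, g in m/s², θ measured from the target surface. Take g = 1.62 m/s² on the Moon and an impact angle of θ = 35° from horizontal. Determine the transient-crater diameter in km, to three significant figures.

D ≈ 2.29 km

In SI units: v = 18000 m/s.
d^0.77 = 192^0.77 = 57.30
v^0.39 = 18000^0.39 = 45.66
g^-0.18 = 1.62^-0.18 = 0.9168
(sin 35°)^0.5 = 0.5736^0.5 = 0.7574
D = 1.26 × 57.30 × 45.66 × 0.9168 × 0.7574 = 2289 m
   = 2.289 km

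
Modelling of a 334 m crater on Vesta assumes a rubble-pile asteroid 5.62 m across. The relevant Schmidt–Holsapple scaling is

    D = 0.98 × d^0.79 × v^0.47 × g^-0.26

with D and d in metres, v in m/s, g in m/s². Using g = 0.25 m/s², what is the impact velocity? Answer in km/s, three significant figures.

Rearranging for v: v = [D / (0.98 · 5.62^0.79 · 0.25^-0.26)]^(1/0.47).
5.62^0.79 = 3.911
0.25^-0.26 = 1.434
Denominator = 0.98 × 3.911 × 1.434 = 5.496
D / 5.496 = 334 / 5.496 = 60.77
v = 60.77^(1/0.47) = 60.77^2.1277 = 6240 m/s

v ≈ 6.24 km/s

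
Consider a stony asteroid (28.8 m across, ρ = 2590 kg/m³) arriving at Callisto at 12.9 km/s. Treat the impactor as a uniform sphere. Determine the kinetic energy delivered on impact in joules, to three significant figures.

E ≈ 2.70 × 10^15 J

v = 12900 m/s.
Mass m = (π/6) ρ d³ = (π/6) × 2590 × (28.8)³ = 3.239 × 10^7 kg
E = ½ m v² = 0.5 × 3.239 × 10^7 × (12900)² = 2.695 × 10^15 J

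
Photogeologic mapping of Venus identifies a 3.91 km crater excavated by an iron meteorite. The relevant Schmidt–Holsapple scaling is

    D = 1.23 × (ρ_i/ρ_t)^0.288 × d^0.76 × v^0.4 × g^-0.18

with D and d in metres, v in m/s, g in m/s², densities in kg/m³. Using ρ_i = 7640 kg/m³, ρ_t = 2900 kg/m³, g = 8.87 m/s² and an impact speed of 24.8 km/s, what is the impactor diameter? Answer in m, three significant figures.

Rearranging for d: d = [D / (1.23 · (7640/2900)^0.288 · 24800^0.4 · 8.87^-0.18)]^(1/0.76).
D = 3910 m.
(7640/2900)^0.288 = 1.322
24800^0.4 = 57.25
8.87^-0.18 = 0.6751
Denominator = 1.23 × 1.322 × 57.25 × 0.6751 = 62.85
D / 62.85 = 3910 / 62.85 = 62.21
d = 62.21^(1/0.76) = 62.21^1.3158 = 229.3 m

d ≈ 229 m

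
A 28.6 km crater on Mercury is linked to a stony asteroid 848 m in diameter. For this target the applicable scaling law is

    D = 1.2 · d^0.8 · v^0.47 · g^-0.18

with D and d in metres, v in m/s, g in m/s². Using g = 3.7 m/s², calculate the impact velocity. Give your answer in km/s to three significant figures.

Rearranging for v: v = [D / (1.2 · 848^0.8 · 3.7^-0.18)]^(1/0.47).
D = 28600 m.
848^0.8 = 220.1
3.7^-0.18 = 0.7902
Denominator = 1.2 × 220.1 × 0.7902 = 208.7
D / 208.7 = 28600 / 208.7 = 137.0
v = 137.0^(1/0.47) = 137.0^2.1277 = 35180 m/s

v ≈ 35.2 km/s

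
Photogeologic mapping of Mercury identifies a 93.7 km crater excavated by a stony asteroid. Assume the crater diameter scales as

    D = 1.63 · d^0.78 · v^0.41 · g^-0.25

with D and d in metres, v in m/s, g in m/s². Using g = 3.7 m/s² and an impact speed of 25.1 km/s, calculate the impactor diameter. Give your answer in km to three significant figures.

d ≈ 9.36 km

Rearranging for d: d = [D / (1.63 · 25100^0.41 · 3.7^-0.25)]^(1/0.78).
D = 93700 m.
25100^0.41 = 63.66
3.7^-0.25 = 0.7210
Denominator = 1.63 × 63.66 × 0.7210 = 74.82
D / 74.82 = 93700 / 74.82 = 1252
d = 1252^(1/0.78) = 1252^1.2821 = 9364 m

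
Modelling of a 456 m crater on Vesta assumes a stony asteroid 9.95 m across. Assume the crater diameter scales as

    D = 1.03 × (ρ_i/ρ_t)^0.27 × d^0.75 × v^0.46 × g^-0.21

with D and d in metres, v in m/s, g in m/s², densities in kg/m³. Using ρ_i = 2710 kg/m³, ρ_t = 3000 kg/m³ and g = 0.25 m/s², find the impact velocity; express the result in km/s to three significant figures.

v ≈ 7.53 km/s

Rearranging for v: v = [D / (1.03 · (2710/3000)^0.27 · 9.95^0.75 · 0.25^-0.21)]^(1/0.46).
(2710/3000)^0.27 = 0.9729
9.95^0.75 = 5.602
0.25^-0.21 = 1.338
Denominator = 1.03 × 0.9729 × 5.602 × 1.338 = 7.511
D / 7.511 = 456 / 7.511 = 60.71
v = 60.71^(1/0.46) = 60.71^2.1739 = 7527 m/s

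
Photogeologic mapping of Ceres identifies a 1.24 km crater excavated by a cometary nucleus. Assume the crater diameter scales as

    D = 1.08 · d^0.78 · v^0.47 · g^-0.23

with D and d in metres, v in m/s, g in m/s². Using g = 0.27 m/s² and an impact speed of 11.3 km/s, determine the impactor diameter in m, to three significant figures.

d ≈ 20.6 m

Rearranging for d: d = [D / (1.08 · 11300^0.47 · 0.27^-0.23)]^(1/0.78).
D = 1240 m.
11300^0.47 = 80.34
0.27^-0.23 = 1.351
Denominator = 1.08 × 80.34 × 1.351 = 117.2
D / 117.2 = 1240 / 117.2 = 10.58
d = 10.58^(1/0.78) = 10.58^1.2821 = 20.58 m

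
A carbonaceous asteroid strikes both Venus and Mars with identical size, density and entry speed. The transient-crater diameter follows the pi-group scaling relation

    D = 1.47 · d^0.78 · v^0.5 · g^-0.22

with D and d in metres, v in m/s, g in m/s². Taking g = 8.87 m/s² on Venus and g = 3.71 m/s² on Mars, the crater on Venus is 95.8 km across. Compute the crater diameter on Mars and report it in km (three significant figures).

D ≈ 116 km

All impactor-dependent factors cancel in the ratio, leaving D_Mars/D_Venus = (g_Mars/g_Venus)^-0.22.
(3.71/8.87)^-0.22 = 0.4183^-0.22 = 1.211
D_Mars = 1.211 × 95.8 km = 116 km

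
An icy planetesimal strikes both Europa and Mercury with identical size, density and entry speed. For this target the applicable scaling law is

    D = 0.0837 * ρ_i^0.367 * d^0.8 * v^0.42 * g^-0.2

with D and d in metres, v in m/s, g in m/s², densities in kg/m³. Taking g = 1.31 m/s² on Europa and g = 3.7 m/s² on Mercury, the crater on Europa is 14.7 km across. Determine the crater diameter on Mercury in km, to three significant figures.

D ≈ 11.9 km

All impactor-dependent factors cancel in the ratio, leaving D_Mercury/D_Europa = (g_Mercury/g_Europa)^-0.2.
(3.7/1.31)^-0.2 = 2.824^-0.2 = 0.8125
D_Mercury = 0.8125 × 14.7 km = 11.9 km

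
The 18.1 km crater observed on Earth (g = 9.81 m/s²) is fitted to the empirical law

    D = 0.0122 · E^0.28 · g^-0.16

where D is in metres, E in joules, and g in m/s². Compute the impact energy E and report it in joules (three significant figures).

E ≈ 4.05 × 10^22 J

Rearranging: E = [D / (0.0122 · g^-0.16)]^(1/0.28).
D = 18100 m.
g^-0.16 = 9.81^-0.16 = 0.6940
D / (0.0122 × 0.6940) = 18100 / (8.467 × 10^-3) = 2.138 × 10^6
E = (2.138 × 10^6)^3.5714 = 4.046 × 10^22 J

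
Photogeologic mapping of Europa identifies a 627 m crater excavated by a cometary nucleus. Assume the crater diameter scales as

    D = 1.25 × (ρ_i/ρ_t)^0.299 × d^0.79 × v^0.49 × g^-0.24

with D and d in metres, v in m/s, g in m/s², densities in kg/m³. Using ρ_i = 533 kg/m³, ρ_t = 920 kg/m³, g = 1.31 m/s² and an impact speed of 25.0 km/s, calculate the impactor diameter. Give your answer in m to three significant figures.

d ≈ 6.54 m

Rearranging for d: d = [D / (1.25 · (533/920)^0.299 · 25000^0.49 · 1.31^-0.24)]^(1/0.79).
(533/920)^0.299 = 0.8494
25000^0.49 = 142.9
1.31^-0.24 = 0.9372
Denominator = 1.25 × 0.8494 × 142.9 × 0.9372 = 142.2
D / 142.2 = 627 / 142.2 = 4.409
d = 4.409^(1/0.79) = 4.409^1.2658 = 6.540 m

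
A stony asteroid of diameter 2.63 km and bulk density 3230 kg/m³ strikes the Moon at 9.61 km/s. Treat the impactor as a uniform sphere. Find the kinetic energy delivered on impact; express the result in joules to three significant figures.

d = 2630 m; v = 9610 m/s.
Mass m = (π/6) ρ d³ = (π/6) × 3230 × (2630)³ = 3.077 × 10^13 kg
E = ½ m v² = 0.5 × 3.077 × 10^13 × (9610)² = 1.421 × 10^21 J

E ≈ 1.42 × 10^21 J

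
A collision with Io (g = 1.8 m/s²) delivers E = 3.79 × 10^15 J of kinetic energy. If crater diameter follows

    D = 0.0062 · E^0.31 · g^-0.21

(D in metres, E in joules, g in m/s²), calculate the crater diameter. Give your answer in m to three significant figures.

D ≈ 370 m

E^0.31 = (3.79 × 10^15)^0.31 = 6.751 × 10^4
g^-0.21 = 1.8^-0.21 = 0.8839
D = 0.0062 × 6.751 × 10^4 × 0.8839 = 370.0 m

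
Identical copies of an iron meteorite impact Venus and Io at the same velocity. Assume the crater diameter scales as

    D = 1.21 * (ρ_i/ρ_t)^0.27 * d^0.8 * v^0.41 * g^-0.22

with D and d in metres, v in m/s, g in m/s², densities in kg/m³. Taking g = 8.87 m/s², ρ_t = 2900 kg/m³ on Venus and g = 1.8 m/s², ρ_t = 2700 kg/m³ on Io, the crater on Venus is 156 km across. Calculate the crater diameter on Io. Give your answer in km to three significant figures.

D ≈ 226 km

The impactor-only factors (d, v, ρ_i) cancel in the ratio, leaving D_Io/D_Venus = (g_Io/g_Venus)^-0.22 · (ρ_t,Venus/ρ_t,Io)^0.27.
(1.8/8.87)^-0.22 = 0.2029^-0.22 = 1.420
(2900/2700)^0.27 = 1.074^0.27 = 1.019
Ratio = 1.420 × 1.019 = 1.447
D_Io = 1.447 × 156 km = 226 km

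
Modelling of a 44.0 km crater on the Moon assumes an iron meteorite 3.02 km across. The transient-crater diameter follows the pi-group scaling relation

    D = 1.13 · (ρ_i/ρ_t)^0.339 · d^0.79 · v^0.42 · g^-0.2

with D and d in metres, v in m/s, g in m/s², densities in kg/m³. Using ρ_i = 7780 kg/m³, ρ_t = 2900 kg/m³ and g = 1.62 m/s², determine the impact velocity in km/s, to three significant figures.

Rearranging for v: v = [D / (1.13 · (7780/2900)^0.339 · 3020^0.79 · 1.62^-0.2)]^(1/0.42).
D = 44000 m.
(7780/2900)^0.339 = 1.397
3020^0.79 = 561.3
1.62^-0.2 = 0.9080
Denominator = 1.13 × 1.397 × 561.3 × 0.9080 = 804.6
D / 804.6 = 44000 / 804.6 = 54.69
v = 54.69^(1/0.42) = 54.69^2.381 = 13739 m/s

v ≈ 13.7 km/s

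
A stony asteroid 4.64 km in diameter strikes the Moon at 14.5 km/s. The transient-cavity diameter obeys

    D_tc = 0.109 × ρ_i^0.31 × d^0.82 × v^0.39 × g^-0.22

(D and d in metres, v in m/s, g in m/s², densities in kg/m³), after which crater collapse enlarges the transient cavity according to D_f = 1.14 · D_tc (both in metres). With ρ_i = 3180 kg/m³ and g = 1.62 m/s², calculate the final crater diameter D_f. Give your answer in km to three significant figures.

D_f ≈ 58.0 km

In SI: d = 4640 m, v = 14500 m/s.
ρ_i^0.31 = 3180^0.31 = 12.18
d^0.82 = 4640^0.82 = 1015
v^0.39 = 14500^0.39 = 41.97
g^-0.22 = 1.62^-0.22 = 0.8993
D_tc = 0.109 × 12.18 × 1015 × 41.97 × 0.8993 = 50860 m
D_f = 1.14 × 50860 = 57980 m
     = 57.98 km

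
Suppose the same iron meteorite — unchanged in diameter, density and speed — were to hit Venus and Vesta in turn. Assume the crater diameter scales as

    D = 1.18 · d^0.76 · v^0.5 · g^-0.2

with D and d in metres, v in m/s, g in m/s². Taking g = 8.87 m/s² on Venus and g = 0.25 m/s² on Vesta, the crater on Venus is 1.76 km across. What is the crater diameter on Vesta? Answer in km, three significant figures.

All impactor-dependent factors cancel in the ratio, leaving D_Vesta/D_Venus = (g_Vesta/g_Venus)^-0.2.
(0.25/8.87)^-0.2 = 0.02818^-0.2 = 2.042
D_Vesta = 2.042 × 1.76 km = 3.59 km

D ≈ 3.59 km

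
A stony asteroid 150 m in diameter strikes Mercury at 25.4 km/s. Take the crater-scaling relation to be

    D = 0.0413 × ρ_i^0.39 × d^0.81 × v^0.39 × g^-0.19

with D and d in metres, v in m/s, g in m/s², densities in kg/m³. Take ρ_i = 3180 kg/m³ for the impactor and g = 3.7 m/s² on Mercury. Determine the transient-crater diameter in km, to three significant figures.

D ≈ 2.26 km

In SI units: v = 25400 m/s.
ρ_i^0.39 = 3180^0.39 = 23.22
d^0.81 = 150^0.81 = 57.89
v^0.39 = 25400^0.39 = 52.23
g^-0.19 = 3.7^-0.19 = 0.7799
D = 0.0413 × 23.22 × 57.89 × 52.23 × 0.7799 = 2261 m
   = 2.261 km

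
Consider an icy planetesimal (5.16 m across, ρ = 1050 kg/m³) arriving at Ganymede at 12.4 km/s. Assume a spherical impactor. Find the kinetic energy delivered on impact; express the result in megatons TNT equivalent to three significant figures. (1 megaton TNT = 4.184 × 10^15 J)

v = 12400 m/s.
Mass m = (π/6) ρ d³ = (π/6) × 1050 × (5.16)³ = 7.553 × 10^4 kg
E = ½ m v² = 0.5 × 7.553 × 10^4 × (12400)² = 5.807 × 10^12 J
   = 5.807 × 10^12 / 4.184×10^15 = 1.388 × 10^-3 Mt

E ≈ 1.39 × 10^-3 Mt TNT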